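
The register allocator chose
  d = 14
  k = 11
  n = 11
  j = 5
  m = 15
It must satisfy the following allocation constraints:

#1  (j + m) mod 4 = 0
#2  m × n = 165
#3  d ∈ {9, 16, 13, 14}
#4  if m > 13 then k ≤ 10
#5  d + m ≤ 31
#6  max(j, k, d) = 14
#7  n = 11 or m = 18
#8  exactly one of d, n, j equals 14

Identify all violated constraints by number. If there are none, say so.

#1 j + m = 20; 20 mod 4 = 0  ✔
#2 m × n = 15 × 11 = 165  ✔
#3 d = 14 is in {9, 16, 13, 14}  ✔
#4 m = 15 > 13, so we need k ≤ 10; but k = 11 > 10  ✘
#5 d + m = 14 + 15 = 29; 29 ≤ 31  ✔
#6 max(5, 11, 14) = 14  ✔
#7 n = 11 = 11 (first disjunct)  ✔
#8 d=14, n=11, j=5; 1 of them equals 14  ✔

Constraint 4 does not hold.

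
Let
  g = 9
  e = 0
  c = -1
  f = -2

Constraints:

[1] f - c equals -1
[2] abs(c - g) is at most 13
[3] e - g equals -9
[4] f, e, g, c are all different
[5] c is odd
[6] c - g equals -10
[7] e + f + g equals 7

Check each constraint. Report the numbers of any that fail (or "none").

None — every constraint holds.

[1] f - c = -2 - (-1) = -1 — OK.
[2] abs(-1 - 9) = 10; 10 ≤ 13 — OK.
[3] e - g = 0 - 9 = -9 — OK.
[4] values -2, 0, 9, -1 are pairwise distinct — OK.
[5] c = -1 is odd — OK.
[6] c - g = -1 - 9 = -10 — OK.
[7] e + f + g = 0 + (-2) + 9 = 7 — OK.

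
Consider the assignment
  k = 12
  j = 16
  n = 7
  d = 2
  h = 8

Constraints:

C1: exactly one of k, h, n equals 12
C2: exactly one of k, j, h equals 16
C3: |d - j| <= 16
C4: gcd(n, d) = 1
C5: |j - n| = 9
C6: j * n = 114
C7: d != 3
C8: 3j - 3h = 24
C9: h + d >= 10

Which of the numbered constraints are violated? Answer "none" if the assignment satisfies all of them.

Violated: 6.

C1: k=12, h=8, n=7; 1 of them equals 12  OK
C2: k=12, j=16, h=8; 1 of them equals 16  OK
C3: |2 - 16| = 14; 14 ≤ 16  OK
C4: gcd(7, 2) = 1  OK
C5: |16 - 7| = 9  OK
C6: j * n = 16 * 7 = 112, not 114  FAIL
C7: d = 2, and 2 ≠ 3  OK
C8: 3j - 3h = 3(16) - 3(8) = 24  OK
C9: h + d = 8 + 2 = 10; 10 ≥ 10  OK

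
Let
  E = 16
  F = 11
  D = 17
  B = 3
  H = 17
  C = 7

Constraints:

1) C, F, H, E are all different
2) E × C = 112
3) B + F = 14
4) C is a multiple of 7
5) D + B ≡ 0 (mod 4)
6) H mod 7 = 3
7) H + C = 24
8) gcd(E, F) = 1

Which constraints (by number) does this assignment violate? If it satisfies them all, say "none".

1) values 7, 11, 17, 16 are pairwise distinct  holds
2) E × C = 16 × 7 = 112  holds
3) B + F = 3 + 11 = 14  holds
4) 7 / 7 = 1, so 7 divides 7  holds
5) D + B = 20; 20 mod 4 = 0  holds
6) 17 mod 7 = 3  holds
7) H + C = 17 + 7 = 24  holds
8) gcd(16, 11) = 1  holds

None — every constraint holds.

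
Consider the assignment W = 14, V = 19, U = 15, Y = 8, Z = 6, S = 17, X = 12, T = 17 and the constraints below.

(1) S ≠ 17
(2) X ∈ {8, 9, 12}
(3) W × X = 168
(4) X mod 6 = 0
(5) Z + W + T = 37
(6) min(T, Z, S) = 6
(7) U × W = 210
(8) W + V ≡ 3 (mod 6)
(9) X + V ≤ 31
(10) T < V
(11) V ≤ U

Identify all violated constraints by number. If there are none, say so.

Constraints 1 and 11 do not hold.

(1) S = 17, but 17 is required to differ — violated.
(2) X = 12 is in {8, 9, 12} — OK.
(3) W × X = 14 × 12 = 168 — OK.
(4) 12 mod 6 = 0 — OK.
(5) Z + W + T = 6 + 14 + 17 = 37 — OK.
(6) min(17, 6, 17) = 6 — OK.
(7) U × W = 15 × 14 = 210 — OK.
(8) W + V = 33; 33 mod 6 = 3 — OK.
(9) X + V = 12 + 19 = 31; 31 ≤ 31 — OK.
(10) T = 17, V = 19; 17 < 19 — OK.
(11) V = 19, U = 15; 19 > 15 (want ≤) — violated.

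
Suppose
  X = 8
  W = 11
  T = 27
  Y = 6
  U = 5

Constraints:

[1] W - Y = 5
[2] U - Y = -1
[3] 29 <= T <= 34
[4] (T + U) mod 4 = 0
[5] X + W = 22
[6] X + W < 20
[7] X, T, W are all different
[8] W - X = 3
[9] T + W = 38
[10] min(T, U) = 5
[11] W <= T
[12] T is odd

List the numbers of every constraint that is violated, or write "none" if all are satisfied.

Violated: 3 and 5.

[1] W - Y = 11 - 6 = 5  holds
[2] U - Y = 5 - 6 = -1  holds
[3] T = 27 is outside [29, 34]  fails
[4] T + U = 32; 32 mod 4 = 0  holds
[5] X + W = 8 + 11 = 19, not 22  fails
[6] X + W = 8 + 11 = 19; 19 < 20  holds
[7] values 8, 27, 11 are pairwise distinct  holds
[8] W - X = 11 - 8 = 3  holds
[9] T + W = 27 + 11 = 38  holds
[10] min(27, 5) = 5  holds
[11] W = 11, T = 27; 11 ≤ 27  holds
[12] T = 27 is odd  holds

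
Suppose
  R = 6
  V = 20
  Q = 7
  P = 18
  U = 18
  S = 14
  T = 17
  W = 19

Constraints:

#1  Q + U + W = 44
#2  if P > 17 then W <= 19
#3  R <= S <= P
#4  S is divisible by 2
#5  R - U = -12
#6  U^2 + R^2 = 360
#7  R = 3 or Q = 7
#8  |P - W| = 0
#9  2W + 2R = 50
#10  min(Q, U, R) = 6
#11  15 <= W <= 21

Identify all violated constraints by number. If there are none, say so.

#1 Q + U + W = 7 + 18 + 19 = 44 — OK.
#2 P = 18 > 17, so we need W ≤ 19; W = 19 ≤ 19 — OK.
#3 values 6 <= 14 <= 18 — OK.
#4 14 / 2 = 7, so 2 divides 14 — OK.
#5 R - U = 6 - 18 = -12 — OK.
#6 U^2 + R^2 = 18^2 + 6^2 = 324 + 36 = 360 — OK.
#7 R = 6 ≠ 3, but Q = 7 = 7 (second disjunct) — OK.
#8 |18 - 19| = 1, not 0 — violated.
#9 2W + 2R = 2(19) + 2(6) = 50 — OK.
#10 min(7, 18, 6) = 6 — OK.
#11 W = 19 lies in [15, 21] — OK.

Violated: 8.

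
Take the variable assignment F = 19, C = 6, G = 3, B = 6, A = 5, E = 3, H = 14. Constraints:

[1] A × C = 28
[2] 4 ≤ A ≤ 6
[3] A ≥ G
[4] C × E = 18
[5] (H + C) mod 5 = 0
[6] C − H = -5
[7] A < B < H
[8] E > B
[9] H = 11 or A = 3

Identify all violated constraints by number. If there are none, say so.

The assignment fails constraints 1, 6, 8, 9.

[1] A × C = 5 × 6 = 30, not 28 — does not hold.
[2] A = 5 lies in [4, 6] — holds.
[3] A = 5, G = 3; 5 ≥ 3 — holds.
[4] C × E = 6 × 3 = 18 — holds.
[5] H + C = 20; 20 mod 5 = 0 — holds.
[6] C − H = 6 − 14 = -8, not -5 — does not hold.
[7] values 5 < 6 < 14 — holds.
[8] E = 3, B = 6; 3 ≤ 6 (want >) — does not hold.
[9] H = 14 ≠ 11 and A = 5 ≠ 3; both disjuncts false — does not hold.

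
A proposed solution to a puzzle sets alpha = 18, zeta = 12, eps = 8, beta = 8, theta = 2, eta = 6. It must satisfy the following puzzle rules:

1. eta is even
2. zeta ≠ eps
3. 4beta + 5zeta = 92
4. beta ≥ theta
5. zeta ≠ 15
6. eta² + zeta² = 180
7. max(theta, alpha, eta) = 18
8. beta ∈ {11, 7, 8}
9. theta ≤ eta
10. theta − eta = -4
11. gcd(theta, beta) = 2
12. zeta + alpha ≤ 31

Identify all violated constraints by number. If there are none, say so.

All constraints are satisfied.

1. eta = 6 is even  yes
2. zeta = 12, eps = 8; distinct  yes
3. 4beta + 5zeta = 4(8) + 5(12) = 92  yes
4. beta = 8, theta = 2; 8 ≥ 2  yes
5. zeta = 12, and 12 ≠ 15  yes
6. eta² + zeta² = 6² + 12² = 36 + 144 = 180  yes
7. max(2, 18, 6) = 18  yes
8. beta = 8 is in {11, 7, 8}  yes
9. theta = 2, eta = 6; 2 ≤ 6  yes
10. theta − eta = 2 − 6 = -4  yes
11. gcd(2, 8) = 2  yes
12. zeta + alpha = 12 + 18 = 30; 30 ≤ 31  yes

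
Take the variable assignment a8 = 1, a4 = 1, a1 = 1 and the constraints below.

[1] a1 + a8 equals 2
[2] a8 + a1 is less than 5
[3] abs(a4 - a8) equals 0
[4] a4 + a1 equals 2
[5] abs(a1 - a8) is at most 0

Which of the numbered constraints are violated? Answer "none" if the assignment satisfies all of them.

[1] a1 + a8 = 1 + 1 = 2 — satisfied.
[2] a8 + a1 = 1 + 1 = 2; 2 < 5 — satisfied.
[3] abs(1 - 1) = 0 — satisfied.
[4] a4 + a1 = 1 + 1 = 2 — satisfied.
[5] abs(1 - 1) = 0; 0 ≤ 0 — satisfied.

None — every constraint holds.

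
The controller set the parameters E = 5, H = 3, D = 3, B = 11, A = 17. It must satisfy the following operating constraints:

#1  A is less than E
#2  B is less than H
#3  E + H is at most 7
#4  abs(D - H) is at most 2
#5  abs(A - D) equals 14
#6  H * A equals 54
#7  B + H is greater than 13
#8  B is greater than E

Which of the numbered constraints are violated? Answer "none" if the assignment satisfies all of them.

Violated: 1, 2, 3, and 6.

#1 A = 17, E = 5; 17 ≥ 5 (want <)  fails
#2 B = 11, H = 3; 11 ≥ 3 (want <)  fails
#3 E + H = 5 + 3 = 8; 8 > 7, bound 7 not met  fails
#4 abs(3 - 3) = 0; 0 ≤ 2  holds
#5 abs(17 - 3) = 14  holds
#6 H * A = 3 * 17 = 51, not 54  fails
#7 B + H = 11 + 3 = 14; 14 > 13  holds
#8 B = 11, E = 5; 11 > 5  holds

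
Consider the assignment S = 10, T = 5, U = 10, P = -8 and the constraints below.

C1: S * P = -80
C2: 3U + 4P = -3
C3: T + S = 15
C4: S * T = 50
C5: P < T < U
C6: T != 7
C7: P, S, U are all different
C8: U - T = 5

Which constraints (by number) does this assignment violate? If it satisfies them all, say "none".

Violated: 2, 7.

C1: S * P = 10 * (-8) = -80  OK
C2: 3U + 4P = 3(10) + 4(-8) = -2, not -3  FAIL
C3: T + S = 5 + 10 = 15  OK
C4: S * T = 10 * 5 = 50  OK
C5: values -8 < 5 < 10  OK
C6: T = 5, and 5 ≠ 7  OK
C7: S = U = 10, not all different  FAIL
C8: U - T = 10 - 5 = 5  OK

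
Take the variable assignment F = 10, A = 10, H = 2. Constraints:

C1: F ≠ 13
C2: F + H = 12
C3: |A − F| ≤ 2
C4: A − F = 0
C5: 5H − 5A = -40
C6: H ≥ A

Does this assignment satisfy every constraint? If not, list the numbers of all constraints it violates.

Violated: 6.

C1: F = 10, and 10 ≠ 13 — holds.
C2: F + H = 10 + 2 = 12 — holds.
C3: |10 − 10| = 0; 0 ≤ 2 — holds.
C4: A − F = 10 − 10 = 0 — holds.
C5: 5H − 5A = 5(2) − 5(10) = -40 — holds.
C6: H = 2, A = 10; 2 < 10 (want ≥) — does not hold.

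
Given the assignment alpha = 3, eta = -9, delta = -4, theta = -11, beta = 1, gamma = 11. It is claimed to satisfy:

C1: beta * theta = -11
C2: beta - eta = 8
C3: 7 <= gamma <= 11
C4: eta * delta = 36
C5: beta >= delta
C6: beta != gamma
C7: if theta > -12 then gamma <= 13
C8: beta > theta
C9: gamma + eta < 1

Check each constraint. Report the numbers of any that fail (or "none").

C1: beta * theta = 1 * (-11) = -11  true
C2: beta - eta = 1 - (-9) = 10, not 8  false
C3: gamma = 11 lies in [7, 11]  true
C4: eta * delta = -9 * (-4) = 36  true
C5: beta = 1, delta = -4; 1 ≥ -4  true
C6: beta = 1, gamma = 11; distinct  true
C7: theta = -11 > -12, so we need gamma ≤ 13; gamma = 11 ≤ 13  true
C8: beta = 1, theta = -11; 1 > -11  true
C9: gamma + eta = 11 + (-9) = 2; 2 ≥ 1, bound 1 not met  false

No — constraints 2 and 9 are not satisfied.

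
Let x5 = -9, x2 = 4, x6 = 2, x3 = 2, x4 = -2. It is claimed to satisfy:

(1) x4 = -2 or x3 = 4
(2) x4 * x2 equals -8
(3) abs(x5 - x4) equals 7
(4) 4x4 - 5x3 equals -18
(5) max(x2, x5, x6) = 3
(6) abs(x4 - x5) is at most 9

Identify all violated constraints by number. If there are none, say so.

Constraint 5 does not hold.

(1) x4 = -2 = -2 (first disjunct) — OK.
(2) x4 * x2 = -2 * 4 = -8 — OK.
(3) abs(-9 - (-2)) = 7 — OK.
(4) 4x4 - 5x3 = 4(-2) - 5(2) = -18 — OK.
(5) max(4, -9, 2) = 4, not 3 — violated.
(6) abs(-2 - (-9)) = 7; 7 ≤ 9 — OK.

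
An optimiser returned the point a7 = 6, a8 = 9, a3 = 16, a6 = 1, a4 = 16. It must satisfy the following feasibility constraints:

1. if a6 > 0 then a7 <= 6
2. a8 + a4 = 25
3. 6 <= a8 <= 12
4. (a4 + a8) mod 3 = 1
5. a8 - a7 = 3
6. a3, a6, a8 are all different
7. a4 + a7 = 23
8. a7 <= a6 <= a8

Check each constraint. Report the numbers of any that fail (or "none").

The assignment fails constraints 7 and 8.

1. a6 = 1 > 0, so we need a7 ≤ 6; a7 = 6 ≤ 6  OK
2. a8 + a4 = 9 + 16 = 25  OK
3. a8 = 9 lies in [6, 12]  OK
4. a4 + a8 = 25; 25 mod 3 = 1  OK
5. a8 - a7 = 9 - 6 = 3  OK
6. values 16, 1, 9 are pairwise distinct  OK
7. a4 + a7 = 16 + 6 = 22, not 23  FAIL
8. values 6, 1, 9; a7 = 6 is not <= a6 = 1  FAIL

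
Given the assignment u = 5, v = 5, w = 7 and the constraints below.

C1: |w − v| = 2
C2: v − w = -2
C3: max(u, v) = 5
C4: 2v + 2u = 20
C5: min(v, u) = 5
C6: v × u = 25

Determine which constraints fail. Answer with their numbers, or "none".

C1: |7 − 5| = 2 — satisfied.
C2: v − w = 5 − 7 = -2 — satisfied.
C3: max(5, 5) = 5 — satisfied.
C4: 2v + 2u = 2(5) + 2(5) = 20 — satisfied.
C5: min(5, 5) = 5 — satisfied.
C6: v × u = 5 × 5 = 25 — satisfied.

No violations.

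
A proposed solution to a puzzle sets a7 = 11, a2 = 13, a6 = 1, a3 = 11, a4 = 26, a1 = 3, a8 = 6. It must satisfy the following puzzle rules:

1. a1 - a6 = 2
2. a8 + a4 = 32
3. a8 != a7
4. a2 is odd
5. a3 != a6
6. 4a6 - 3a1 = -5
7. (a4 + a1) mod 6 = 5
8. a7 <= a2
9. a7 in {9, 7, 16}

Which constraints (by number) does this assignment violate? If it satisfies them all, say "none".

1. a1 - a6 = 3 - 1 = 2  holds
2. a8 + a4 = 6 + 26 = 32  holds
3. a8 = 6, a7 = 11; distinct  holds
4. a2 = 13 is odd  holds
5. a3 = 11, a6 = 1; distinct  holds
6. 4a6 - 3a1 = 4(1) - 3(3) = -5  holds
7. a4 + a1 = 29; 29 mod 6 = 5  holds
8. a7 = 11, a2 = 13; 11 ≤ 13  holds
9. a7 = 11 is not in {9, 7, 16}  fails

No — constraint 9 is not satisfied.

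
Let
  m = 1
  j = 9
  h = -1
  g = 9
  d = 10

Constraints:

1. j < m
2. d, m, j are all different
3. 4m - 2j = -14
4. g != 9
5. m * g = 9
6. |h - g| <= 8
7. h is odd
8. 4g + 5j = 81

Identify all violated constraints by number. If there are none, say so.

1. j = 9, m = 1; 9 ≥ 1 (want <) — fails.
2. values 10, 1, 9 are pairwise distinct — holds.
3. 4m - 2j = 4(1) - 2(9) = -14 — holds.
4. g = 9, but 9 is required to differ — fails.
5. m * g = 1 * 9 = 9 — holds.
6. |-1 - 9| = 10; 10 > 8, exceeds bound 8 — fails.
7. h = -1 is odd — holds.
8. 4g + 5j = 4(9) + 5(9) = 81 — holds.

Constraints 1, 4, and 6 do not hold.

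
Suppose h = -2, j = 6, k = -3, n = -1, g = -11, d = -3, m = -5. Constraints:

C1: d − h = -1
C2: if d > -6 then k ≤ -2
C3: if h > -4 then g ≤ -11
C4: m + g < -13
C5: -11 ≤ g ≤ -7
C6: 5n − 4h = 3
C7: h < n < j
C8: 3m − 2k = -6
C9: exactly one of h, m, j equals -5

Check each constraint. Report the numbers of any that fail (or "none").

The assignment fails constraint 8.

C1: d − h = -3 − (-2) = -1 — satisfied.
C2: d = -3 > -6, so we need k ≤ -2; k = -3 ≤ -2 — satisfied.
C3: h = -2 > -4, so we need g ≤ -11; g = -11 ≤ -11 — satisfied.
C4: m + g = -5 + (-11) = -16; -16 < -13 — satisfied.
C5: g = -11 lies in [-11, -7] — satisfied.
C6: 5n − 4h = 5(-1) − 4(-2) = 3 — satisfied.
C7: values -2 < -1 < 6 — satisfied.
C8: 3m − 2k = 3(-5) − 2(-3) = -9, not -6 — violated.
C9: h=-2, m=-5, j=6; 1 of them equals -5 — satisfied.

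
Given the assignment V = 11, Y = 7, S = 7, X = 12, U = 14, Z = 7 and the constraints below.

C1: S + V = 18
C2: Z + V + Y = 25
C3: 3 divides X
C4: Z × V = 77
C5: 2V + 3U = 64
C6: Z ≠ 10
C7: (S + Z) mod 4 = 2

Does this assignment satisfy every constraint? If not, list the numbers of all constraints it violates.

Yes — all constraints hold.

C1: S + V = 7 + 11 = 18 — holds.
C2: Z + V + Y = 7 + 11 + 7 = 25 — holds.
C3: 12 / 3 = 4, so 3 divides 12 — holds.
C4: Z × V = 7 × 11 = 77 — holds.
C5: 2V + 3U = 2(11) + 3(14) = 64 — holds.
C6: Z = 7, and 7 ≠ 10 — holds.
C7: S + Z = 14; 14 mod 4 = 2 — holds.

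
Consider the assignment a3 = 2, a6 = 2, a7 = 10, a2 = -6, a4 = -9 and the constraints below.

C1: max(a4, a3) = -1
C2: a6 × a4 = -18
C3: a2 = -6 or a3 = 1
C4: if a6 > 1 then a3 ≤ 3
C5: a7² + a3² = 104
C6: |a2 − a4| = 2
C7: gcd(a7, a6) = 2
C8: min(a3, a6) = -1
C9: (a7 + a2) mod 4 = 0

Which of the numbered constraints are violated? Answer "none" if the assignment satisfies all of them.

C1: max(-9, 2) = 2, not -1  no
C2: a6 × a4 = 2 × (-9) = -18  yes
C3: a2 = -6 = -6 (first disjunct)  yes
C4: a6 = 2 > 1, so we need a3 ≤ 3; a3 = 2 ≤ 3  yes
C5: a7² + a3² = 10² + 2² = 100 + 4 = 104  yes
C6: |-6 − (-9)| = 3, not 2  no
C7: gcd(10, 2) = 2  yes
C8: min(2, 2) = 2, not -1  no
C9: a7 + a2 = 4; 4 mod 4 = 0  yes

Constraints 1, 6, and 8 are violated.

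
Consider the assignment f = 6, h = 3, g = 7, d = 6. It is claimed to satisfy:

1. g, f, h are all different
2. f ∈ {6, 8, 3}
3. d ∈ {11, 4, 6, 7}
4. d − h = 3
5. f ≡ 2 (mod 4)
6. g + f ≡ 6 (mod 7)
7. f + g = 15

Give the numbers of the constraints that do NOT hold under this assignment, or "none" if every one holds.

1. values 7, 6, 3 are pairwise distinct — holds.
2. f = 6 is in {6, 8, 3} — holds.
3. d = 6 is in {11, 4, 6, 7} — holds.
4. d − h = 6 − 3 = 3 — holds.
5. 6 mod 4 = 2 — holds.
6. g + f = 13; 13 mod 7 = 6 — holds.
7. f + g = 6 + 7 = 13, not 15 — fails.

Constraint 7 is violated.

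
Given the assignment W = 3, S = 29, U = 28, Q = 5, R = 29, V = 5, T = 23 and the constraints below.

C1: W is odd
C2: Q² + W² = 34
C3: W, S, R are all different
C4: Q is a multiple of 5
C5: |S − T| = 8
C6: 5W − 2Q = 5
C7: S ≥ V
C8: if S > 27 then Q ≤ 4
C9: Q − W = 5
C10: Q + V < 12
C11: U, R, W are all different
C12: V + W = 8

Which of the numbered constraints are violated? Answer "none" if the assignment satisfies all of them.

C1: W = 3 is odd  holds
C2: Q² + W² = 5² + 3² = 25 + 9 = 34  holds
C3: S = R = 29, not all different  fails
C4: 5 / 5 = 1, so 5 divides 5  holds
C5: |29 − 23| = 6, not 8  fails
C6: 5W − 2Q = 5(3) − 2(5) = 5  holds
C7: S = 29, V = 5; 29 ≥ 5  holds
C8: S = 29 > 27, so we need Q ≤ 4; but Q = 5 > 4  fails
C9: Q − W = 5 − 3 = 2, not 5  fails
C10: Q + V = 5 + 5 = 10; 10 < 12  holds
C11: values 28, 29, 3 are pairwise distinct  holds
C12: V + W = 5 + 3 = 8  holds

Constraints 3, 5, 8, and 9 do not hold.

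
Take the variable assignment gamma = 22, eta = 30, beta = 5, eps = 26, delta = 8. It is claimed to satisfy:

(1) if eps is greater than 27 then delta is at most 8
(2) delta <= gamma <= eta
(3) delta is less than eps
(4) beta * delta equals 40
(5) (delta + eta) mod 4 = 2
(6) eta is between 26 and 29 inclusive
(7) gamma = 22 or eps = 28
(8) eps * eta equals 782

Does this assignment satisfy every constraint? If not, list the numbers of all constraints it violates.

Constraints 6 and 8 are violated.

(1) eps = 26, not > 27; antecedent false, conditional vacuously true  OK
(2) values 8 <= 22 <= 30  OK
(3) delta = 8, eps = 26; 8 < 26  OK
(4) beta * delta = 5 * 8 = 40  OK
(5) delta + eta = 38; 38 mod 4 = 2  OK
(6) eta = 30 is outside [26, 29]  FAIL
(7) gamma = 22 = 22 (first disjunct)  OK
(8) eps * eta = 26 * 30 = 780, not 782  FAIL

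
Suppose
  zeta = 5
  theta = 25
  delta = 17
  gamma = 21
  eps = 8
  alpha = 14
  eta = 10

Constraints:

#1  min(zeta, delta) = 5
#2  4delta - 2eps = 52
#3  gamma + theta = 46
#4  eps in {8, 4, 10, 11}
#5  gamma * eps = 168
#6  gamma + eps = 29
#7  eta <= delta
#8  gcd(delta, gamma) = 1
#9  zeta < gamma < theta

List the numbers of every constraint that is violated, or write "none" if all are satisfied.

#1 min(5, 17) = 5 — holds.
#2 4delta - 2eps = 4(17) - 2(8) = 52 — holds.
#3 gamma + theta = 21 + 25 = 46 — holds.
#4 eps = 8 is in {8, 4, 10, 11} — holds.
#5 gamma * eps = 21 * 8 = 168 — holds.
#6 gamma + eps = 21 + 8 = 29 — holds.
#7 eta = 10, delta = 17; 10 ≤ 17 — holds.
#8 gcd(17, 21) = 1 — holds.
#9 values 5 < 21 < 25 — holds.

All constraints are satisfied.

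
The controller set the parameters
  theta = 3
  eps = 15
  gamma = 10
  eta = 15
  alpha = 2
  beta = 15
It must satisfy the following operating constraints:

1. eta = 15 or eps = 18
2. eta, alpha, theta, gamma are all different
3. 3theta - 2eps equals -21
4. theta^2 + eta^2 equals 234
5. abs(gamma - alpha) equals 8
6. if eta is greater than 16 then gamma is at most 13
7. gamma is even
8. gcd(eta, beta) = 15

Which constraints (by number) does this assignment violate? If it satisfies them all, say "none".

None — every constraint holds.

1. eta = 15 = 15 (first disjunct) — OK.
2. values 15, 2, 3, 10 are pairwise distinct — OK.
3. 3theta - 2eps = 3(3) - 2(15) = -21 — OK.
4. theta^2 + eta^2 = 3^2 + 15^2 = 9 + 225 = 234 — OK.
5. abs(10 - 2) = 8 — OK.
6. eta = 15, not > 16; antecedent false, conditional vacuously true — OK.
7. gamma = 10 is even — OK.
8. gcd(15, 15) = 15 — OK.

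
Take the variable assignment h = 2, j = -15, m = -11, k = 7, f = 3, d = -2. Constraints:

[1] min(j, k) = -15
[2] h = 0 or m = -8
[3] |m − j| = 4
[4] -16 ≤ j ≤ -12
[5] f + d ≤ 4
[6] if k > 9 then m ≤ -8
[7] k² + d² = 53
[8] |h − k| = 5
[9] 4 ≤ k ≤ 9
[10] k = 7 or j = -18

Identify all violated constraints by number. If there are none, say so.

The assignment fails constraint 2.

[1] min(-15, 7) = -15  OK
[2] h = 2 ≠ 0 and m = -11 ≠ -8; both disjuncts false  FAIL
[3] |-11 − (-15)| = 4  OK
[4] j = -15 lies in [-16, -12]  OK
[5] f + d = 3 + (-2) = 1; 1 ≤ 4  OK
[6] k = 7, not > 9; antecedent false, conditional vacuously true  OK
[7] k² + d² = 7² + (-2)² = 49 + 4 = 53  OK
[8] |2 − 7| = 5  OK
[9] k = 7 lies in [4, 9]  OK
[10] k = 7 = 7 (first disjunct)  OK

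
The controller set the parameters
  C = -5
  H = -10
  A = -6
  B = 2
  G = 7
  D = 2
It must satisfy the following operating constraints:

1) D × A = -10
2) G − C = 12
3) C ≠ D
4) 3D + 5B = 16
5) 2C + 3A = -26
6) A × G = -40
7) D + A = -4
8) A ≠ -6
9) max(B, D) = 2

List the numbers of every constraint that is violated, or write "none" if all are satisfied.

1) D × A = 2 × (-6) = -12, not -10  ✘
2) G − C = 7 − (-5) = 12  ✔
3) C = -5, D = 2; distinct  ✔
4) 3D + 5B = 3(2) + 5(2) = 16  ✔
5) 2C + 3A = 2(-5) + 3(-6) = -28, not -26  ✘
6) A × G = -6 × 7 = -42, not -40  ✘
7) D + A = 2 + (-6) = -4  ✔
8) A = -6, but -6 is required to differ  ✘
9) max(2, 2) = 2  ✔

No — constraints 1, 5, 6, and 8 are not satisfied.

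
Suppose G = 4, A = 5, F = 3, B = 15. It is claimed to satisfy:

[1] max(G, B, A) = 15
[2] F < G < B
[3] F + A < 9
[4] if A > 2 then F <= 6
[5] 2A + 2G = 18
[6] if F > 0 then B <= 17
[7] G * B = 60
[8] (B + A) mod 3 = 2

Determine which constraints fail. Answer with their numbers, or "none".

The assignment satisfies every constraint.

[1] max(4, 15, 5) = 15  true
[2] values 3 < 4 < 15  true
[3] F + A = 3 + 5 = 8; 8 < 9  true
[4] A = 5 > 2, so we need F ≤ 6; F = 3 ≤ 6  true
[5] 2A + 2G = 2(5) + 2(4) = 18  true
[6] F = 3 > 0, so we need B ≤ 17; B = 15 ≤ 17  true
[7] G * B = 4 * 15 = 60  true
[8] B + A = 20; 20 mod 3 = 2  true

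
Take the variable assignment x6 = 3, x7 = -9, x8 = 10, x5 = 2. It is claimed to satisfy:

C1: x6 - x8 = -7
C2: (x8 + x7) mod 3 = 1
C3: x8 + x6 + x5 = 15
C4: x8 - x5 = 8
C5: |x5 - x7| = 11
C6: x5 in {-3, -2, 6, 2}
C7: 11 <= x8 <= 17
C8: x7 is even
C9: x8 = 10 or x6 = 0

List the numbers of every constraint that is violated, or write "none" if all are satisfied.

The assignment fails constraints 7 and 8.

C1: x6 - x8 = 3 - 10 = -7  yes
C2: x8 + x7 = 1; 1 mod 3 = 1  yes
C3: x8 + x6 + x5 = 10 + 3 + 2 = 15  yes
C4: x8 - x5 = 10 - 2 = 8  yes
C5: |2 - (-9)| = 11  yes
C6: x5 = 2 is in {-3, -2, 6, 2}  yes
C7: x8 = 10 is outside [11, 17]  no
C8: x7 = -9 is odd  no
C9: x8 = 10 = 10 (first disjunct)  yes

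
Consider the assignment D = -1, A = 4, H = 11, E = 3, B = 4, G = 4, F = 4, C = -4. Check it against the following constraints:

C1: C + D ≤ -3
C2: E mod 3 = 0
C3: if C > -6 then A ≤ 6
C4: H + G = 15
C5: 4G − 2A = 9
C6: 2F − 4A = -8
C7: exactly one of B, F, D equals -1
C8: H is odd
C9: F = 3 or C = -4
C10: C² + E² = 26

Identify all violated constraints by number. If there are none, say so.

No — constraints 5, 10 are not satisfied.

C1: C + D = -4 + (-1) = -5; -5 ≤ -3  ✔
C2: 3 mod 3 = 0  ✔
C3: C = -4 > -6, so we need A ≤ 6; A = 4 ≤ 6  ✔
C4: H + G = 11 + 4 = 15  ✔
C5: 4G − 2A = 4(4) − 2(4) = 8, not 9  ✘
C6: 2F − 4A = 2(4) − 4(4) = -8  ✔
C7: B=4, F=4, D=-1; 1 of them equals -1  ✔
C8: H = 11 is odd  ✔
C9: F = 4 ≠ 3, but C = -4 = -4 (second disjunct)  ✔
C10: C² + E² = (-4)² + 3² = 16 + 9 = 25, not 26  ✘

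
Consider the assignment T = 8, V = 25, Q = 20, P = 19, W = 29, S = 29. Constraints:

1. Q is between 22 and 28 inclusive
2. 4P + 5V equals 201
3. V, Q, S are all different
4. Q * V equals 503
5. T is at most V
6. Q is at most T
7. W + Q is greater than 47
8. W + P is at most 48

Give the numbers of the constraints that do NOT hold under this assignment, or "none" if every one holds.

1. Q = 20 is outside [22, 28] — violated.
2. 4P + 5V = 4(19) + 5(25) = 201 — satisfied.
3. values 25, 20, 29 are pairwise distinct — satisfied.
4. Q * V = 20 * 25 = 500, not 503 — violated.
5. T = 8, V = 25; 8 ≤ 25 — satisfied.
6. Q = 20, T = 8; 20 > 8 (want ≤) — violated.
7. W + Q = 29 + 20 = 49; 49 > 47 — satisfied.
8. W + P = 29 + 19 = 48; 48 ≤ 48 — satisfied.

The assignment fails constraints 1, 4, and 6.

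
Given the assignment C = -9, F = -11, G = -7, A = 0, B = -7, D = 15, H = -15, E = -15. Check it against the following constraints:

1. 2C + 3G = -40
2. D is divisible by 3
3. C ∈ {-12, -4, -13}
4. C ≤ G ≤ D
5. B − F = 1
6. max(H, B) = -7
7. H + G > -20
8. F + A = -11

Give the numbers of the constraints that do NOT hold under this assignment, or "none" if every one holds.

1. 2C + 3G = 2(-9) + 3(-7) = -39, not -40  FAIL
2. 15 / 3 = 5, so 3 divides 15  OK
3. C = -9 is not in {-12, -4, -13}  FAIL
4. values -9 ≤ -7 ≤ 15  OK
5. B − F = -7 − (-11) = 4, not 1  FAIL
6. max(-15, -7) = -7  OK
7. H + G = -15 + (-7) = -22; -22 ≤ -20, bound -20 not met  FAIL
8. F + A = -11 + 0 = -11  OK

The assignment fails constraints 1, 3, 5, and 7.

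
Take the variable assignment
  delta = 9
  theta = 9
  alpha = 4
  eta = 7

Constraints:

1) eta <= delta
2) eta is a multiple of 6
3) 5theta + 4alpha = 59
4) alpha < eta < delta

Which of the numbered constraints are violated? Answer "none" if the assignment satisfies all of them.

1) eta = 7, delta = 9; 7 ≤ 9  true
2) 7 = 6*1 + 1, so 6 does not divide 7  false
3) 5theta + 4alpha = 5(9) + 4(4) = 61, not 59  false
4) values 4 < 7 < 9  true

Constraints 2, 3 do not hold.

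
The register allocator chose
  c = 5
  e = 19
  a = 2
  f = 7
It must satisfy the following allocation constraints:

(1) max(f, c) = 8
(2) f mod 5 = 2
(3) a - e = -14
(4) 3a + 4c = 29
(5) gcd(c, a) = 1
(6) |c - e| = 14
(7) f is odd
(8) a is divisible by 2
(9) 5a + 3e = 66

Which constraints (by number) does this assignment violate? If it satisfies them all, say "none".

(1) max(7, 5) = 7, not 8  FAIL
(2) 7 mod 5 = 2  OK
(3) a - e = 2 - 19 = -17, not -14  FAIL
(4) 3a + 4c = 3(2) + 4(5) = 26, not 29  FAIL
(5) gcd(5, 2) = 1  OK
(6) |5 - 19| = 14  OK
(7) f = 7 is odd  OK
(8) 2 / 2 = 1, so 2 divides 2  OK
(9) 5a + 3e = 5(2) + 3(19) = 67, not 66  FAIL

The assignment fails constraints 1, 3, 4, 9.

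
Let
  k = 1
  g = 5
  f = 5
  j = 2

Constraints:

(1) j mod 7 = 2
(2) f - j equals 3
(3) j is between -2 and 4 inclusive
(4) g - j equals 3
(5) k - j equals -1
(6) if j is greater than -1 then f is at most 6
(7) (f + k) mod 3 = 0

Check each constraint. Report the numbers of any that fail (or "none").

(1) 2 mod 7 = 2 — holds.
(2) f - j = 5 - 2 = 3 — holds.
(3) j = 2 lies in [-2, 4] — holds.
(4) g - j = 5 - 2 = 3 — holds.
(5) k - j = 1 - 2 = -1 — holds.
(6) j = 2 > -1, so we need f ≤ 6; f = 5 ≤ 6 — holds.
(7) f + k = 6; 6 mod 3 = 0 — holds.

No violations.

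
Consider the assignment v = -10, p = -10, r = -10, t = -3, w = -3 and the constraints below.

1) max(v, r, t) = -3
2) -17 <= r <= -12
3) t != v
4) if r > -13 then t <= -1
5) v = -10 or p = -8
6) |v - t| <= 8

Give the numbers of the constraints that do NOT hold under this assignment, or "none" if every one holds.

1) max(-10, -10, -3) = -3  ✔
2) r = -10 is outside [-17, -12]  ✘
3) t = -3, v = -10; distinct  ✔
4) r = -10 > -13, so we need t ≤ -1; t = -3 ≤ -1  ✔
5) v = -10 = -10 (first disjunct)  ✔
6) |-10 - (-3)| = 7; 7 ≤ 8  ✔

Violated: 2.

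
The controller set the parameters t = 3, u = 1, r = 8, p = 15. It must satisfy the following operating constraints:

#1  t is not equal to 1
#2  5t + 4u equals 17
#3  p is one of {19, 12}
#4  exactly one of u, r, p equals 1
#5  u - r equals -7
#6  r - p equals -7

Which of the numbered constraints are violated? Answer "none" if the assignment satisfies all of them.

Violated: 2, 3.

#1 t = 3, and 3 ≠ 1  ✓
#2 5t + 4u = 5(3) + 4(1) = 19, not 17  ✗
#3 p = 15 is not in {19, 12}  ✗
#4 u=1, r=8, p=15; 1 of them equals 1  ✓
#5 u - r = 1 - 8 = -7  ✓
#6 r - p = 8 - 15 = -7  ✓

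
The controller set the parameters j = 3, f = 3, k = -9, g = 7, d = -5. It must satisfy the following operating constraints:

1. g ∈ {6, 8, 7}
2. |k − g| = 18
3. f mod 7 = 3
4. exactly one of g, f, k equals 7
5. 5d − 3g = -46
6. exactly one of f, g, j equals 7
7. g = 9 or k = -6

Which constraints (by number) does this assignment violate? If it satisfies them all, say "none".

1. g = 7 is in {6, 8, 7} — holds.
2. |-9 − 7| = 16, not 18 — does not hold.
3. 3 mod 7 = 3 — holds.
4. g=7, f=3, k=-9; 1 of them equals 7 — holds.
5. 5d − 3g = 5(-5) − 3(7) = -46 — holds.
6. f=3, g=7, j=3; 1 of them equals 7 — holds.
7. g = 7 ≠ 9 and k = -9 ≠ -6; both disjuncts false — does not hold.

Constraints 2 and 7 do not hold.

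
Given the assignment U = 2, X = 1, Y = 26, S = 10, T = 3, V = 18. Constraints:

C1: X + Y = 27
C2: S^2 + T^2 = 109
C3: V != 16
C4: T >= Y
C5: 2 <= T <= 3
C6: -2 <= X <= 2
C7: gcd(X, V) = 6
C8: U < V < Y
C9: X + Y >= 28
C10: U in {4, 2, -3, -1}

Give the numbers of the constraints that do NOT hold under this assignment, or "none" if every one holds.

The assignment fails constraints 4, 7, and 9.

C1: X + Y = 1 + 26 = 27 — holds.
C2: S^2 + T^2 = 10^2 + 3^2 = 100 + 9 = 109 — holds.
C3: V = 18, and 18 ≠ 16 — holds.
C4: T = 3, Y = 26; 3 < 26 (want ≥) — fails.
C5: T = 3 lies in [2, 3] — holds.
C6: X = 1 lies in [-2, 2] — holds.
C7: gcd(1, 18) = 1, not 6 — fails.
C8: values 2 < 18 < 26 — holds.
C9: X + Y = 1 + 26 = 27; 27 < 28, bound 28 not met — fails.
C10: U = 2 is in {4, 2, -3, -1} — holds.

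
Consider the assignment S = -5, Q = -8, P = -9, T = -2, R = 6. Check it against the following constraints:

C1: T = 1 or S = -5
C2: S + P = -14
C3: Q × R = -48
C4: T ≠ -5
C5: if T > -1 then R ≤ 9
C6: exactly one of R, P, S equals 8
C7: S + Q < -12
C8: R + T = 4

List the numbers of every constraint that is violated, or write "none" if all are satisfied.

C1: T = -2 ≠ 1, but S = -5 = -5 (second disjunct)  ✓
C2: S + P = -5 + (-9) = -14  ✓
C3: Q × R = -8 × 6 = -48  ✓
C4: T = -2, and -2 ≠ -5  ✓
C5: T = -2, not > -1; antecedent false, conditional vacuously true  ✓
C6: R=6, P=-9, S=-5; 0 of them equal 8, not exactly one  ✗
C7: S + Q = -5 + (-8) = -13; -13 < -12  ✓
C8: R + T = 6 + (-2) = 4  ✓

Constraint 6 is violated.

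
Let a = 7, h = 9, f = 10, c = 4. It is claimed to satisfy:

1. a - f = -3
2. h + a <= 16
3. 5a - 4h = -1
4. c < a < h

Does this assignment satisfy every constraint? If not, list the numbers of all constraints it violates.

1. a - f = 7 - 10 = -3  yes
2. h + a = 9 + 7 = 16; 16 ≤ 16  yes
3. 5a - 4h = 5(7) - 4(9) = -1  yes
4. values 4 < 7 < 9  yes

No violations.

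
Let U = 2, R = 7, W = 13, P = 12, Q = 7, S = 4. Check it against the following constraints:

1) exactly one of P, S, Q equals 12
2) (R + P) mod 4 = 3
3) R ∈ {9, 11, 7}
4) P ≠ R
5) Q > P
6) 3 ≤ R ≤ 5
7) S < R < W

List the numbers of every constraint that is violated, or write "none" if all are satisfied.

1) P=12, S=4, Q=7; 1 of them equals 12 — holds.
2) R + P = 19; 19 mod 4 = 3 — holds.
3) R = 7 is in {9, 11, 7} — holds.
4) P = 12, R = 7; distinct — holds.
5) Q = 7, P = 12; 7 ≤ 12 (want >) — does not hold.
6) R = 7 is outside [3, 5] — does not hold.
7) values 4 < 7 < 13 — holds.

Constraints 5 and 6 are violated.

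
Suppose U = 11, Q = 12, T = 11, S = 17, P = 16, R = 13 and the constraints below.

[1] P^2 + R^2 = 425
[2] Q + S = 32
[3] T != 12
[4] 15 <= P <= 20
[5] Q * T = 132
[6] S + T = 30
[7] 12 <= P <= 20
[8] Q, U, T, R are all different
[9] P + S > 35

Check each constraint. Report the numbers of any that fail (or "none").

[1] P^2 + R^2 = 16^2 + 13^2 = 256 + 169 = 425 — holds.
[2] Q + S = 12 + 17 = 29, not 32 — does not hold.
[3] T = 11, and 11 ≠ 12 — holds.
[4] P = 16 lies in [15, 20] — holds.
[5] Q * T = 12 * 11 = 132 — holds.
[6] S + T = 17 + 11 = 28, not 30 — does not hold.
[7] P = 16 lies in [12, 20] — holds.
[8] U = T = 11, not all different — does not hold.
[9] P + S = 16 + 17 = 33; 33 ≤ 35, bound 35 not met — does not hold.

No — constraints 2, 6, 8, and 9 are not satisfied.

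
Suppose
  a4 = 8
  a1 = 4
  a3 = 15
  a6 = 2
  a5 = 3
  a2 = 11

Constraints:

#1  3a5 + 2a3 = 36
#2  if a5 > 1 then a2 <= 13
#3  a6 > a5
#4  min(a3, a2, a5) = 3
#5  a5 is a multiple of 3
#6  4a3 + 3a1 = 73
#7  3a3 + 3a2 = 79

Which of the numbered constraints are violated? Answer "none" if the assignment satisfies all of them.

#1 3a5 + 2a3 = 3(3) + 2(15) = 39, not 36  false
#2 a5 = 3 > 1, so we need a2 ≤ 13; a2 = 11 ≤ 13  true
#3 a6 = 2, a5 = 3; 2 ≤ 3 (want >)  false
#4 min(15, 11, 3) = 3  true
#5 3 / 3 = 1, so 3 divides 3  true
#6 4a3 + 3a1 = 4(15) + 3(4) = 72, not 73  false
#7 3a3 + 3a2 = 3(15) + 3(11) = 78, not 79  false

No — constraints 1, 3, 6, and 7 are not satisfied.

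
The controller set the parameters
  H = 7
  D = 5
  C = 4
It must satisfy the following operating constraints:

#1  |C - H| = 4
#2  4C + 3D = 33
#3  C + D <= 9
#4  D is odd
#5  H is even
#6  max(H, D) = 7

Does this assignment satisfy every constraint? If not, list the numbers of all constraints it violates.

#1 |4 - 7| = 3, not 4 — violated.
#2 4C + 3D = 4(4) + 3(5) = 31, not 33 — violated.
#3 C + D = 4 + 5 = 9; 9 ≤ 9 — satisfied.
#4 D = 5 is odd — satisfied.
#5 H = 7 is odd — violated.
#6 max(7, 5) = 7 — satisfied.

Violated: 1, 2, and 5.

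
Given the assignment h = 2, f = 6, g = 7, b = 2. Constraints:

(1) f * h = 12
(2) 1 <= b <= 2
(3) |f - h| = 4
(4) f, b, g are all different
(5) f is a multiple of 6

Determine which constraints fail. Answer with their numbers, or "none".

(1) f * h = 6 * 2 = 12  ✓
(2) b = 2 lies in [1, 2]  ✓
(3) |6 - 2| = 4  ✓
(4) values 6, 2, 7 are pairwise distinct  ✓
(5) 6 / 6 = 1, so 6 divides 6  ✓

The assignment satisfies every constraint.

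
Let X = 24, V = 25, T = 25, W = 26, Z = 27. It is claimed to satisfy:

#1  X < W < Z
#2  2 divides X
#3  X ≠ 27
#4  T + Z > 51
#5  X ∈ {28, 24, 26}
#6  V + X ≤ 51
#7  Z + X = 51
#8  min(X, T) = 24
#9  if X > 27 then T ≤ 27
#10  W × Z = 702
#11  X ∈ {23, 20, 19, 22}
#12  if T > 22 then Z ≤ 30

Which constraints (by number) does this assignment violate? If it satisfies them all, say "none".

#1 values 24 < 26 < 27 — holds.
#2 24 / 2 = 12, so 2 divides 24 — holds.
#3 X = 24, and 24 ≠ 27 — holds.
#4 T + Z = 25 + 27 = 52; 52 > 51 — holds.
#5 X = 24 is in {28, 24, 26} — holds.
#6 V + X = 25 + 24 = 49; 49 ≤ 51 — holds.
#7 Z + X = 27 + 24 = 51 — holds.
#8 min(24, 25) = 24 — holds.
#9 X = 24, not > 27; antecedent false, conditional vacuously true — holds.
#10 W × Z = 26 × 27 = 702 — holds.
#11 X = 24 is not in {23, 20, 19, 22} — fails.
#12 T = 25 > 22, so we need Z ≤ 30; Z = 27 ≤ 30 — holds.

No — constraint 11 is not satisfied.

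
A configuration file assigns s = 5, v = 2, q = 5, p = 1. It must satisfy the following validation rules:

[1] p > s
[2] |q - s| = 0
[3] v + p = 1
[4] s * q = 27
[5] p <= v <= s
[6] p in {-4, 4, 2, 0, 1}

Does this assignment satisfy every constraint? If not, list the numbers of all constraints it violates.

[1] p = 1, s = 5; 1 ≤ 5 (want >) — violated.
[2] |5 - 5| = 0 — satisfied.
[3] v + p = 2 + 1 = 3, not 1 — violated.
[4] s * q = 5 * 5 = 25, not 27 — violated.
[5] values 1 <= 2 <= 5 — satisfied.
[6] p = 1 is in {-4, 4, 2, 0, 1} — satisfied.

Constraints 1, 3, and 4 are violated.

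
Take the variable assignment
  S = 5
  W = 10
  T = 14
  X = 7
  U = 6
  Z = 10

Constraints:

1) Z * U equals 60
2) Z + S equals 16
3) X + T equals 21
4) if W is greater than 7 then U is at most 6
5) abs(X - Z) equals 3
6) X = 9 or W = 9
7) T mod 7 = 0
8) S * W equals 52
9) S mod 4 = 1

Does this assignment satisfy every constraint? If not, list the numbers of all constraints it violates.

Constraints 2, 6, and 8 do not hold.

1) Z * U = 10 * 6 = 60  ✓
2) Z + S = 10 + 5 = 15, not 16  ✗
3) X + T = 7 + 14 = 21  ✓
4) W = 10 > 7, so we need U ≤ 6; U = 6 ≤ 6  ✓
5) abs(7 - 10) = 3  ✓
6) X = 7 ≠ 9 and W = 10 ≠ 9; both disjuncts false  ✗
7) 14 mod 7 = 0  ✓
8) S * W = 5 * 10 = 50, not 52  ✗
9) 5 mod 4 = 1  ✓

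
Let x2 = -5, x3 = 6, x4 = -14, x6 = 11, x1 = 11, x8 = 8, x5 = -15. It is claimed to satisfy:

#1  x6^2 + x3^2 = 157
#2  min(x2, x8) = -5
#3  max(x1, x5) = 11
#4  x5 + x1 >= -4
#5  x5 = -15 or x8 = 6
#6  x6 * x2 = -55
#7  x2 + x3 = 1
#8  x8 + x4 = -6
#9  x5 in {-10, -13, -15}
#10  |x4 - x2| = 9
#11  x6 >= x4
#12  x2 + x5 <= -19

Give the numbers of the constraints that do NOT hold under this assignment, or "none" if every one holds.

Yes — all constraints hold.

#1 x6^2 + x3^2 = 11^2 + 6^2 = 121 + 36 = 157  ✓
#2 min(-5, 8) = -5  ✓
#3 max(11, -15) = 11  ✓
#4 x5 + x1 = -15 + 11 = -4; -4 ≥ -4  ✓
#5 x5 = -15 = -15 (first disjunct)  ✓
#6 x6 * x2 = 11 * (-5) = -55  ✓
#7 x2 + x3 = -5 + 6 = 1  ✓
#8 x8 + x4 = 8 + (-14) = -6  ✓
#9 x5 = -15 is in {-10, -13, -15}  ✓
#10 |-14 - (-5)| = 9  ✓
#11 x6 = 11, x4 = -14; 11 ≥ -14  ✓
#12 x2 + x5 = -5 + (-15) = -20; -20 ≤ -19  ✓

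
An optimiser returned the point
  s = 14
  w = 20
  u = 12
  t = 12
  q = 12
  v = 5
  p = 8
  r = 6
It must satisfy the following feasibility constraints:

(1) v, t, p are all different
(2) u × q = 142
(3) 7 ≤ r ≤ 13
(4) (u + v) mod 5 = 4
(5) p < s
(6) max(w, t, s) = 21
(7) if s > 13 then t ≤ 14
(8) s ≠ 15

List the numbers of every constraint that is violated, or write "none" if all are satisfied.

The assignment fails constraints 2, 3, 4, and 6.

(1) values 5, 12, 8 are pairwise distinct — holds.
(2) u × q = 12 × 12 = 144, not 142 — fails.
(3) r = 6 is outside [7, 13] — fails.
(4) u + v = 17; 17 mod 5 = 2, not 4 — fails.
(5) p = 8, s = 14; 8 < 14 — holds.
(6) max(20, 12, 14) = 20, not 21 — fails.
(7) s = 14 > 13, so we need t ≤ 14; t = 12 ≤ 14 — holds.
(8) s = 14, and 14 ≠ 15 — holds.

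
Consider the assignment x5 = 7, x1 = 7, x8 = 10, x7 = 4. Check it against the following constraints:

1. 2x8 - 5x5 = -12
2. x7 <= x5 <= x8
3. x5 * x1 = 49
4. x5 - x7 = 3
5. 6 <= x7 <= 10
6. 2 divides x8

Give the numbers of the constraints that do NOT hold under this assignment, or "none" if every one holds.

1. 2x8 - 5x5 = 2(10) - 5(7) = -15, not -12  FAIL
2. values 4 <= 7 <= 10  OK
3. x5 * x1 = 7 * 7 = 49  OK
4. x5 - x7 = 7 - 4 = 3  OK
5. x7 = 4 is outside [6, 10]  FAIL
6. 10 / 2 = 5, so 2 divides 10  OK

The assignment fails constraints 1 and 5.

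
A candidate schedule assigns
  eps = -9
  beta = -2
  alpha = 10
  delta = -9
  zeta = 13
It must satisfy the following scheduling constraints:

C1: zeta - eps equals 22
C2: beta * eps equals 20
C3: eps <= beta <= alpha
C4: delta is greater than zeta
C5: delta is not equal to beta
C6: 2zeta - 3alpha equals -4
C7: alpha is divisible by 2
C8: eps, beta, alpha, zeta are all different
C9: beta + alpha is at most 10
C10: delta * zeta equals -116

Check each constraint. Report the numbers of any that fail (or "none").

No — constraints 2, 4, 10 are not satisfied.

C1: zeta - eps = 13 - (-9) = 22 — holds.
C2: beta * eps = -2 * (-9) = 18, not 20 — fails.
C3: values -9 <= -2 <= 10 — holds.
C4: delta = -9, zeta = 13; -9 ≤ 13 (want >) — fails.
C5: delta = -9, beta = -2; distinct — holds.
C6: 2zeta - 3alpha = 2(13) - 3(10) = -4 — holds.
C7: 10 / 2 = 5, so 2 divides 10 — holds.
C8: values -9, -2, 10, 13 are pairwise distinct — holds.
C9: beta + alpha = -2 + 10 = 8; 8 ≤ 10 — holds.
C10: delta * zeta = -9 * 13 = -117, not -116 — fails.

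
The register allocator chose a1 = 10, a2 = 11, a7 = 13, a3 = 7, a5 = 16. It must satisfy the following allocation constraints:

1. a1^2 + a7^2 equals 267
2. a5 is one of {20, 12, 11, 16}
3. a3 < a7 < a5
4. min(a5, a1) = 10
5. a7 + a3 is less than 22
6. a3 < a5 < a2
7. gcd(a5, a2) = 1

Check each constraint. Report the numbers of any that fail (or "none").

1. a1^2 + a7^2 = 10^2 + 13^2 = 100 + 169 = 269, not 267 — fails.
2. a5 = 16 is in {20, 12, 11, 16} — holds.
3. values 7 < 13 < 16 — holds.
4. min(16, 10) = 10 — holds.
5. a7 + a3 = 13 + 7 = 20; 20 < 22 — holds.
6. values 7, 16, 11; a5 = 16 is not < a2 = 11 — fails.
7. gcd(16, 11) = 1 — holds.

The assignment fails constraints 1, 6.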